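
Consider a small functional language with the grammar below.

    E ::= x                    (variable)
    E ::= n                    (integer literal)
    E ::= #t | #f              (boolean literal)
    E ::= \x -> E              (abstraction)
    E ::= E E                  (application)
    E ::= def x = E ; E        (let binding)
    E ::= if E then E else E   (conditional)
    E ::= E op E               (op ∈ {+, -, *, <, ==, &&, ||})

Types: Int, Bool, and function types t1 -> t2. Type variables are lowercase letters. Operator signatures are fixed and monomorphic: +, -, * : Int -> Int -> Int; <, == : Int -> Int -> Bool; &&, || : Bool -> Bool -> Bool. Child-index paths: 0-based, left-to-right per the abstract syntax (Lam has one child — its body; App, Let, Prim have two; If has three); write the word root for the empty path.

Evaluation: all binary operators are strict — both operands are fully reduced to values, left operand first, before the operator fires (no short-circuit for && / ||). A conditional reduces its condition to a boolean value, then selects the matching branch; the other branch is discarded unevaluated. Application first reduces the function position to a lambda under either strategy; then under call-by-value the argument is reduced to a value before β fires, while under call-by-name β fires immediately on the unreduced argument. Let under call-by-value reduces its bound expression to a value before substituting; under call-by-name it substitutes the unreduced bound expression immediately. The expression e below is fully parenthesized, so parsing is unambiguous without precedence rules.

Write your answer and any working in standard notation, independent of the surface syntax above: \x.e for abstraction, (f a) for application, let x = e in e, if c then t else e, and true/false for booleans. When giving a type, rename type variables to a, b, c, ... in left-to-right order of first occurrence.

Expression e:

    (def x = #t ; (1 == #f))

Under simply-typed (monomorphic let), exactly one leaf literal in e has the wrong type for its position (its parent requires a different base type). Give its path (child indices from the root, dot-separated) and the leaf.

Answer: 1.1 : false

Derivation:
let x : Bool
  unify Int ~ Int
  unify Bool ~ Int
  FAIL: mismatch Bool ~ Int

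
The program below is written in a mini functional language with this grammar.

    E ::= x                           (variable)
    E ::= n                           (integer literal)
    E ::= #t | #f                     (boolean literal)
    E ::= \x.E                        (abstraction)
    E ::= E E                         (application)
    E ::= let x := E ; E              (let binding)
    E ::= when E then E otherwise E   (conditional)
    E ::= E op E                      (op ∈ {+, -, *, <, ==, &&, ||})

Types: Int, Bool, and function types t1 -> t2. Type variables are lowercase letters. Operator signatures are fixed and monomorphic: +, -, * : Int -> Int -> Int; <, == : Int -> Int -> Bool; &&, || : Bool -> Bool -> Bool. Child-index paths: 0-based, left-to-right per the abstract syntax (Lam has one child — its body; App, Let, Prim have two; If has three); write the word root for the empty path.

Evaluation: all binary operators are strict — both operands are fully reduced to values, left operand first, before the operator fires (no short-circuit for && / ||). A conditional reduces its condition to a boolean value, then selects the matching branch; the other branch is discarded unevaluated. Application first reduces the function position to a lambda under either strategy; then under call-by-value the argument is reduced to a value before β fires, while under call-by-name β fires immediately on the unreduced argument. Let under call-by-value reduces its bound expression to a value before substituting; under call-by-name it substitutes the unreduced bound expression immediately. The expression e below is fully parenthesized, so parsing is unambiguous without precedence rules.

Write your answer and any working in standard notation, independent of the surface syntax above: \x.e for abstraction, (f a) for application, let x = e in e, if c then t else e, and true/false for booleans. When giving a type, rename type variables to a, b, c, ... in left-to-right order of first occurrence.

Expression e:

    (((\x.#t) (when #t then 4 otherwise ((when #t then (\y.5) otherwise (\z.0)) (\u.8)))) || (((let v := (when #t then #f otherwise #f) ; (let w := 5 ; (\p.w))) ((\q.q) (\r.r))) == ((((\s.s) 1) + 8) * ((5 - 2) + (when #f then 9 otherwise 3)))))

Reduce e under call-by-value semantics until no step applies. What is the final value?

Working:
step 0: (((\x.true) (if true then 4 else ((if true then (\y.5) else (\z.0)) (\u.8)))) || (((let v = (if true then false else false) in (let w = 5 in (\p.w))) ((\q.q) (\r.r))) == ((((\s.s) 1) + 8) * ((5 - 2) + (if false then 9 else 3)))))
step 1: [if@0.1] (((\x.true) 4) || (((let v = (if true then false else false) in (let w = 5 in (\p.w))) ((\q.q) (\r.r))) == ((((\s.s) 1) + 8) * ((5 - 2) + (if false then 9 else 3)))))
step 2: [beta@0] (true || (((let v = (if true then false else false) in (let w = 5 in (\p.w))) ((\q.q) (\r.r))) == ((((\s.s) 1) + 8) * ((5 - 2) + (if false then 9 else 3)))))
step 3: [if@1.0.0.0] (true || (((let v = false in (let w = 5 in (\p.w))) ((\q.q) (\r.r))) == ((((\s.s) 1) + 8) * ((5 - 2) + (if false then 9 else 3)))))
step 4: [let@1.0.0] (true || (((let w = 5 in (\p.w)) ((\q.q) (\r.r))) == ((((\s.s) 1) + 8) * ((5 - 2) + (if false then 9 else 3)))))
step 5: [let@1.0.0] (true || (((\p.5) ((\q.q) (\r.r))) == ((((\s.s) 1) + 8) * ((5 - 2) + (if false then 9 else 3)))))
step 6: [beta@1.0.1] (true || (((\p.5) (\r.r)) == ((((\s.s) 1) + 8) * ((5 - 2) + (if false then 9 else 3)))))
step 7: [beta@1.0] (true || (5 == ((((\s.s) 1) + 8) * ((5 - 2) + (if false then 9 else 3)))))
step 8: [beta@1.1.0.0] (true || (5 == ((1 + 8) * ((5 - 2) + (if false then 9 else 3)))))
step 9: [delta@1.1.0] (true || (5 == (9 * ((5 - 2) + (if false then 9 else 3)))))
step 10: [delta@1.1.1.0] (true || (5 == (9 * (3 + (if false then 9 else 3)))))
step 11: [if@1.1.1.1] (true || (5 == (9 * (3 + 3))))
step 12: [delta@1.1.1] (true || (5 == (9 * 6)))
step 13: [delta@1.1] (true || (5 == 54))
step 14: [delta@1] (true || false)
step 15: [delta@root] true

Answer: true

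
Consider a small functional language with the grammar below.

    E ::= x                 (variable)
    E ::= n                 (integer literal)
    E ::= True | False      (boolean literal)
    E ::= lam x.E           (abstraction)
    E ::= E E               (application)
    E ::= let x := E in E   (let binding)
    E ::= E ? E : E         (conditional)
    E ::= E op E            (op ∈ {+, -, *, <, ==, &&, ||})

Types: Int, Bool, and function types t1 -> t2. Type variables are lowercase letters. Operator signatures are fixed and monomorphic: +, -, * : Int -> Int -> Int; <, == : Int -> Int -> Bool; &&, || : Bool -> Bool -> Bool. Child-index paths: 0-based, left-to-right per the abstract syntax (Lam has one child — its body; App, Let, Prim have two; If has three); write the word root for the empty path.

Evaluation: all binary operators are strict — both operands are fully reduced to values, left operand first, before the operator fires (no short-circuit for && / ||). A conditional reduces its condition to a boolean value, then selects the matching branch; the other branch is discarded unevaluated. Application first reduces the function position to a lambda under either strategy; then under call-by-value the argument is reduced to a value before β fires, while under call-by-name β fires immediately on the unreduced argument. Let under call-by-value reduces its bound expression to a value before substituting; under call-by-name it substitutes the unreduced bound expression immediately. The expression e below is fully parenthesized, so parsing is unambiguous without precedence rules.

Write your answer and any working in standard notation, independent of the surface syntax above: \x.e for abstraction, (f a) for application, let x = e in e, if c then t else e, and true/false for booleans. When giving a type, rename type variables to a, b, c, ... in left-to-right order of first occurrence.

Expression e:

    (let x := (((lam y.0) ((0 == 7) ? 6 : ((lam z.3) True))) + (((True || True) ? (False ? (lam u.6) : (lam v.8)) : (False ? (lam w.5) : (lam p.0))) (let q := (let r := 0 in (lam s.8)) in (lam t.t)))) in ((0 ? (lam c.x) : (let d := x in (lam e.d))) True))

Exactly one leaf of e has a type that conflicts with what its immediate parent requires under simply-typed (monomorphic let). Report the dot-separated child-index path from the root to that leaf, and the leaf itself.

Working:
\y._ : a -> Int
  unify Int ~ Int
  unify Int ~ Int
  unify Bool ~ Bool
\z._ : b -> Int
  unify b -> Int ~ Bool -> c
  unify b ~ Bool
  unify Int ~ c
_ _ : Int
  unify Int ~ Int
  unify a -> Int ~ Int -> d
  unify a ~ Int
  unify Int ~ d
_ _ : Int
  unify Int ~ Int
  unify Bool ~ Bool
  unify Bool ~ Bool
  unify Bool ~ Bool
  unify Bool ~ Bool
\u._ : e -> Int
\v._ : f -> Int
  unify e -> Int ~ f -> Int
  unify e ~ f
  unify Int ~ Int
  unify Bool ~ Bool
\w._ : g -> Int
\p._ : h -> Int
  unify g -> Int ~ h -> Int
  unify g ~ h
  unify Int ~ Int
  unify f -> Int ~ h -> Int
  unify f ~ h
  unify Int ~ Int
let r : Int
\s._ : i -> Int
let q : i -> Int
t : j
\t._ : j -> j
  unify h -> Int ~ (j -> j) -> k
  unify h ~ j -> j
  unify Int ~ k
_ _ : Int
  unify Int ~ Int
let x : Int
  unify Int ~ Bool
  FAIL: mismatch Int ~ Bool

Answer: 1.0.0 : 0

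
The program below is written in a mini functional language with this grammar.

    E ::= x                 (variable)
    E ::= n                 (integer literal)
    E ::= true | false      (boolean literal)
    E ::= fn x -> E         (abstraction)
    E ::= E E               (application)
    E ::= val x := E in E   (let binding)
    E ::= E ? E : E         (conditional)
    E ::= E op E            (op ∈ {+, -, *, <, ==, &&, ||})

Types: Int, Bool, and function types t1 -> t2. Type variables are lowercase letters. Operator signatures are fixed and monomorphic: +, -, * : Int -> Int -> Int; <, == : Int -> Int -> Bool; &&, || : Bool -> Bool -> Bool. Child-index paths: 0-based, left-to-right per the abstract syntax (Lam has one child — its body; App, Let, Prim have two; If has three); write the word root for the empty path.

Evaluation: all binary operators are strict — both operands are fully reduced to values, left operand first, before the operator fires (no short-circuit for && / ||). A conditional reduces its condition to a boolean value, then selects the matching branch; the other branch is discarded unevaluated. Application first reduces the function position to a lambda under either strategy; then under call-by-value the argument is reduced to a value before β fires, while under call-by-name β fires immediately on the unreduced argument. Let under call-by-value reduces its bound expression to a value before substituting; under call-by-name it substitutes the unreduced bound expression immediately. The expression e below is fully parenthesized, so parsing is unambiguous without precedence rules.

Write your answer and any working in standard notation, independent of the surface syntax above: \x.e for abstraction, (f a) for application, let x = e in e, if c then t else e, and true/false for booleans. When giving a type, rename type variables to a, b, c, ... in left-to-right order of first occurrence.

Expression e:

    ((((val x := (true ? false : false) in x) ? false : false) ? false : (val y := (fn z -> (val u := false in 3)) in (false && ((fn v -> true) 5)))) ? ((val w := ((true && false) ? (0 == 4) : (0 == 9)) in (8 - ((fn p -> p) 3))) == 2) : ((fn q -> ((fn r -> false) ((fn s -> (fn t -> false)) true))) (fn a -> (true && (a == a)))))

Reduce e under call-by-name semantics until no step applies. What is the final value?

Answer: false

Derivation:
step 0: (if (if (if (let x = (if true then false else false) in x) then false else false) then false else (let y = (\z.(let u = false in 3)) in (false && ((\v.true) 5)))) then ((let w = (if (true && false) then (0 == 4) else (0 == 9)) in (8 - ((\p.p) 3))) == 2) else ((\q.((\r.false) ((\s.(\t.false)) true))) (\a.(true && (a == a)))))
step 1: [let@0.0.0] (if (if (if (if true then false else false) then false else false) then false else (let y = (\z.(let u = false in 3)) in (false && ((\v.true) 5)))) then ((let w = (if (true && false) then (0 == 4) else (0 == 9)) in (8 - ((\p.p) 3))) == 2) else ((\q.((\r.false) ((\s.(\t.false)) true))) (\a.(true && (a == a)))))
step 2: [if@0.0.0] (if (if (if false then false else false) then false else (let y = (\z.(let u = false in 3)) in (false && ((\v.true) 5)))) then ((let w = (if (true && false) then (0 == 4) else (0 == 9)) in (8 - ((\p.p) 3))) == 2) else ((\q.((\r.false) ((\s.(\t.false)) true))) (\a.(true && (a == a)))))
step 3: [if@0.0] (if (if false then false else (let y = (\z.(let u = false in 3)) in (false && ((\v.true) 5)))) then ((let w = (if (true && false) then (0 == 4) else (0 == 9)) in (8 - ((\p.p) 3))) == 2) else ((\q.((\r.false) ((\s.(\t.false)) true))) (\a.(true && (a == a)))))
step 4: [if@0] (if (let y = (\z.(let u = false in 3)) in (false && ((\v.true) 5))) then ((let w = (if (true && false) then (0 == 4) else (0 == 9)) in (8 - ((\p.p) 3))) == 2) else ((\q.((\r.false) ((\s.(\t.false)) true))) (\a.(true && (a == a)))))
step 5: [let@0] (if (false && ((\v.true) 5)) then ((let w = (if (true && false) then (0 == 4) else (0 == 9)) in (8 - ((\p.p) 3))) == 2) else ((\q.((\r.false) ((\s.(\t.false)) true))) (\a.(true && (a == a)))))
step 6: [beta@0.1] (if (false && true) then ((let w = (if (true && false) then (0 == 4) else (0 == 9)) in (8 - ((\p.p) 3))) == 2) else ((\q.((\r.false) ((\s.(\t.false)) true))) (\a.(true && (a == a)))))
step 7: [delta@0] (if false then ((let w = (if (true && false) then (0 == 4) else (0 == 9)) in (8 - ((\p.p) 3))) == 2) else ((\q.((\r.false) ((\s.(\t.false)) true))) (\a.(true && (a == a)))))
step 8: [if@root] ((\q.((\r.false) ((\s.(\t.false)) true))) (\a.(true && (a == a))))
step 9: [beta@root] ((\r.false) ((\s.(\t.false)) true))
step 10: [beta@root] false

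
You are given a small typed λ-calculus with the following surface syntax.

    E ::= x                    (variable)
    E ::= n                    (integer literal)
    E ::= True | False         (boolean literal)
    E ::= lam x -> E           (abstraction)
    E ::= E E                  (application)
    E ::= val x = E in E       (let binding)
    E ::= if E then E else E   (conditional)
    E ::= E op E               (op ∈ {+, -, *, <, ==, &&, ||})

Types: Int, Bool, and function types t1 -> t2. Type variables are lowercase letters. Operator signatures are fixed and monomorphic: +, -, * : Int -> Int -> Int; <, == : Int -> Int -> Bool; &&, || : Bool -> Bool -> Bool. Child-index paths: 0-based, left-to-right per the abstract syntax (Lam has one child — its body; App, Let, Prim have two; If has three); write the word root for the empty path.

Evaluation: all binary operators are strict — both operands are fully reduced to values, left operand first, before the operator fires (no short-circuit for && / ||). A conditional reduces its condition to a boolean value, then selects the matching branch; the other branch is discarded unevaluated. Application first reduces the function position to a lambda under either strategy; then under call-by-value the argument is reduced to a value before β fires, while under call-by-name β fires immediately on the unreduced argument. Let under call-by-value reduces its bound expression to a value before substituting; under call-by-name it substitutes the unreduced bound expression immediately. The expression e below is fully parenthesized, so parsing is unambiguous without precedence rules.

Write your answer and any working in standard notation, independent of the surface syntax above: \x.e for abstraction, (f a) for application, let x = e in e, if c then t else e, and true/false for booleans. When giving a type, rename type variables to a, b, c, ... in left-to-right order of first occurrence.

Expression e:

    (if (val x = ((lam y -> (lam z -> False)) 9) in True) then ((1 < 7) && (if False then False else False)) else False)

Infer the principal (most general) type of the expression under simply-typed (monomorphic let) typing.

Working:
\z._ : b -> Bool
\y._ : a -> b -> Bool
  unify a -> b -> Bool ~ Int -> c
  unify a ~ Int
  unify b -> Bool ~ c
_ _ : b -> Bool
let x : b -> Bool
  unify Bool ~ Bool
  unify Int ~ Int
  unify Int ~ Int
  unify Bool ~ Bool
  unify Bool ~ Bool
  unify Bool ~ Bool
  unify Bool ~ Bool
  unify Bool ~ Bool

Answer: Bool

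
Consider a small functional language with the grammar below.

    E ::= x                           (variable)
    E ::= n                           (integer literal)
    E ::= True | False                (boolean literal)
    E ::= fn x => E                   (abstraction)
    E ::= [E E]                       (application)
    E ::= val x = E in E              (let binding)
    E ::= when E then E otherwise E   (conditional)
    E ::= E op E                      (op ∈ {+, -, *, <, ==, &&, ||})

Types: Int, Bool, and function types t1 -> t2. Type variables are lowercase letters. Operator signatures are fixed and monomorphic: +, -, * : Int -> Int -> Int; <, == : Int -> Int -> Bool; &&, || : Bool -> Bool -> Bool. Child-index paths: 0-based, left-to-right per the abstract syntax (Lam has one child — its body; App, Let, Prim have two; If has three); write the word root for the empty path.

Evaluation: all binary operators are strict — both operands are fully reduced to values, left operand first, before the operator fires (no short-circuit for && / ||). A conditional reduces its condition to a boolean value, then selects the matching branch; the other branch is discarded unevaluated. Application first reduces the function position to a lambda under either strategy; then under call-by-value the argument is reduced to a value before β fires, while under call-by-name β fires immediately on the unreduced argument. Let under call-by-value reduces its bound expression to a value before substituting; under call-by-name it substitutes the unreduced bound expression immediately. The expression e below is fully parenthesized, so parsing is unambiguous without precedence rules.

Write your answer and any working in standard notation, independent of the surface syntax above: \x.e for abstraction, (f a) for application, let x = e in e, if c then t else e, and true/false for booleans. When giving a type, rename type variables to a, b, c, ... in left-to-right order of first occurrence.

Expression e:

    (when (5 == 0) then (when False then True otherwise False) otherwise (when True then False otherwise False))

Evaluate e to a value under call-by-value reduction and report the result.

Working:
step 0: (if (5 == 0) then (if false then true else false) else (if true then false else false))
step 1: [delta@0] (if false then (if false then true else false) else (if true then false else false))
step 2: [if@root] (if true then false else false)
step 3: [if@root] false

Answer: false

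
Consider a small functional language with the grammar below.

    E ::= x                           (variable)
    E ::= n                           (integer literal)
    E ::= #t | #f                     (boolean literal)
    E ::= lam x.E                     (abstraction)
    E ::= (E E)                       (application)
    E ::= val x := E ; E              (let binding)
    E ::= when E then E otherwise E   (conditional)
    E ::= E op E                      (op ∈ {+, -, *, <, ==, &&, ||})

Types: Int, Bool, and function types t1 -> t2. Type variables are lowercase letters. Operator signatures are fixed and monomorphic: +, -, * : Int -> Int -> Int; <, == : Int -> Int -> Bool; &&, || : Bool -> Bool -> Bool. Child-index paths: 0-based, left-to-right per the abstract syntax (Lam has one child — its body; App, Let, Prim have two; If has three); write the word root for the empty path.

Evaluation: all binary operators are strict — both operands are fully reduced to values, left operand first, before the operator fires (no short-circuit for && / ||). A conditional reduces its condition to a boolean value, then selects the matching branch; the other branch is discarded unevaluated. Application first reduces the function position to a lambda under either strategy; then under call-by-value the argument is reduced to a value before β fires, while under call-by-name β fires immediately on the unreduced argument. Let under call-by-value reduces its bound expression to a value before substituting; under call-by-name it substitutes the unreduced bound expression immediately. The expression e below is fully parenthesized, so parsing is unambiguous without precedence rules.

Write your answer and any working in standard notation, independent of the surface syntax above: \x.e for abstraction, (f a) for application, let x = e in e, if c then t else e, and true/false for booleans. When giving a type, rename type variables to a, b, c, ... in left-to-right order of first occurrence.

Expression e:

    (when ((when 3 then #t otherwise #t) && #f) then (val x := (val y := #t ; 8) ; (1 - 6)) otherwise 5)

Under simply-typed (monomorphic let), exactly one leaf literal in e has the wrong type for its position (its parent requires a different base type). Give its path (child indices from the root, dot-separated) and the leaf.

Derivation:
  unify Int ~ Bool
  FAIL: mismatch Int ~ Bool

Answer: 0.0.0 : 3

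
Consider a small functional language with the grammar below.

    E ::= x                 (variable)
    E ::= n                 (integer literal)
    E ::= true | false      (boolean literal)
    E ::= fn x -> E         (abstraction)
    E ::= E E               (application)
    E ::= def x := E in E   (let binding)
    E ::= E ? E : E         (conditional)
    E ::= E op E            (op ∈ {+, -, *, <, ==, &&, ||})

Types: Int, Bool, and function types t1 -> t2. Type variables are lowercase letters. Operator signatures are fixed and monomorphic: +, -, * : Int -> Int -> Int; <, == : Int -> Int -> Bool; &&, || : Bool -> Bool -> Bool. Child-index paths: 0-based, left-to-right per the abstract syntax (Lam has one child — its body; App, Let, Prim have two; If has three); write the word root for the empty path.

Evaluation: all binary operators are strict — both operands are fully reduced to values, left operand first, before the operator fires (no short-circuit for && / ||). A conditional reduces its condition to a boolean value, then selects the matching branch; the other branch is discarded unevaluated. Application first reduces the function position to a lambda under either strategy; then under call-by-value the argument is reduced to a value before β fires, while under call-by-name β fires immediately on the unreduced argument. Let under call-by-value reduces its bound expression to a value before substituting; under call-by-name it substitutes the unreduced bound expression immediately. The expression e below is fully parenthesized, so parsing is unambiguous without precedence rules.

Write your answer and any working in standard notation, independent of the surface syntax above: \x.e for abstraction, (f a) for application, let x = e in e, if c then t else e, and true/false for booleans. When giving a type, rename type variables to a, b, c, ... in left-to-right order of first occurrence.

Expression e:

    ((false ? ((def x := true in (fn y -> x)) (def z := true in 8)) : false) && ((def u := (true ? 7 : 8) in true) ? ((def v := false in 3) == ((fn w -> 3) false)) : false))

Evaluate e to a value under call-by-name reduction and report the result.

Trace:
step 0: ((if false then ((let x = true in (\y.x)) (let z = true in 8)) else false) && (if (let u = (if true then 7 else 8) in true) then ((let v = false in 3) == ((\w.3) false)) else false))
step 1: [if@0] (false && (if (let u = (if true then 7 else 8) in true) then ((let v = false in 3) == ((\w.3) false)) else false))
step 2: [let@1.0] (false && (if true then ((let v = false in 3) == ((\w.3) false)) else false))
step 3: [if@1] (false && ((let v = false in 3) == ((\w.3) false)))
step 4: [let@1.0] (false && (3 == ((\w.3) false)))
step 5: [beta@1.1] (false && (3 == 3))
step 6: [delta@1] (false && true)
step 7: [delta@root] false

Answer: false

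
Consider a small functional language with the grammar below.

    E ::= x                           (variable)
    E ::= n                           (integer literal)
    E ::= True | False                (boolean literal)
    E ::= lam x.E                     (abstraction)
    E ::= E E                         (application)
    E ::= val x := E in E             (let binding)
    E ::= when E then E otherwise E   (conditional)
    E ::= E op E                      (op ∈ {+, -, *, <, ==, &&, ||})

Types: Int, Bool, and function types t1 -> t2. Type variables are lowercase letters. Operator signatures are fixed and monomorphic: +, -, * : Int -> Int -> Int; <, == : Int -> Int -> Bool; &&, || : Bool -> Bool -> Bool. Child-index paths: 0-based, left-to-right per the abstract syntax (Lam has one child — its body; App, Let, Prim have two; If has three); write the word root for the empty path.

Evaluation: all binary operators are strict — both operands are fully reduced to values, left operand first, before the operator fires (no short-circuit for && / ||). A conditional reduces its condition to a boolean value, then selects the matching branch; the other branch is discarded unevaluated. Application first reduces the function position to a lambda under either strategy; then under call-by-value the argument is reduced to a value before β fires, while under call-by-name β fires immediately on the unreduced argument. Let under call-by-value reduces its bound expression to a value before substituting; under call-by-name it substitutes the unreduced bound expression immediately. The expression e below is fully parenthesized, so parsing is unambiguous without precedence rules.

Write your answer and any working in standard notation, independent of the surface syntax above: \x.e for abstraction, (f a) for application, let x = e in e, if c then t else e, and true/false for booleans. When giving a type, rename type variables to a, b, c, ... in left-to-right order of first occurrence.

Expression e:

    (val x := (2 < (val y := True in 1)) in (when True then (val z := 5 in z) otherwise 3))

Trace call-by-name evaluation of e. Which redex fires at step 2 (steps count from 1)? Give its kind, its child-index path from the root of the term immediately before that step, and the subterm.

Answer: if at root : (if true then (let z = 5 in z) else 3)

Derivation:
step 0: (let x = (2 < (let y = true in 1)) in (if true then (let z = 5 in z) else 3))
step 1: [let@root] (if true then (let z = 5 in z) else 3)
step 2: [if@root] (let z = 5 in z)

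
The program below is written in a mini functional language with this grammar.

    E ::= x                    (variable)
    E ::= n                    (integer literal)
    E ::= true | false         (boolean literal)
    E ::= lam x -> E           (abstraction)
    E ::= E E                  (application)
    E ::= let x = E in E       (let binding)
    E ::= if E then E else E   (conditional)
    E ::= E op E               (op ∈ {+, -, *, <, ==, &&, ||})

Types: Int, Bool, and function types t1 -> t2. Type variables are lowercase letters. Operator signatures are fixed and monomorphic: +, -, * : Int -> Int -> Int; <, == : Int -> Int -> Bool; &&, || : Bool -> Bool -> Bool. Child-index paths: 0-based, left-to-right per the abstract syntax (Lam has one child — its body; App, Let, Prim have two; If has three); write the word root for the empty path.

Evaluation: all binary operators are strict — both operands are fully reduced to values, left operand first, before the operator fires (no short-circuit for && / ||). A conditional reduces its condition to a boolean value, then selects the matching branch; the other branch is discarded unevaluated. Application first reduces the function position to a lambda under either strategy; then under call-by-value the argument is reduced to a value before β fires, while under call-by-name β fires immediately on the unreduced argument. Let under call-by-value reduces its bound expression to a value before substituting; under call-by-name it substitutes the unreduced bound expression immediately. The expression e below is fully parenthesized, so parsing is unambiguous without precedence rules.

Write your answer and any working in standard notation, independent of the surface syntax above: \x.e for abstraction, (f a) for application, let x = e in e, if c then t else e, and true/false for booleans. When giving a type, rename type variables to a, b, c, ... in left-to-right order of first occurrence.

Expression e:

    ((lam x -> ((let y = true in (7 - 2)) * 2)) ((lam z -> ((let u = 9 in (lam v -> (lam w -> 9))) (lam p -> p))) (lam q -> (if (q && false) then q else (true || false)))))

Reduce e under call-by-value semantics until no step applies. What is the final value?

Working:
step 0: ((\x.((let y = true in (7 - 2)) * 2)) ((\z.((let u = 9 in (\v.(\w.9))) (\p.p))) (\q.(if (q && false) then q else (true || false)))))
step 1: [beta@1] ((\x.((let y = true in (7 - 2)) * 2)) ((let u = 9 in (\v.(\w.9))) (\p.p)))
step 2: [let@1.0] ((\x.((let y = true in (7 - 2)) * 2)) ((\v.(\w.9)) (\p.p)))
step 3: [beta@1] ((\x.((let y = true in (7 - 2)) * 2)) (\w.9))
step 4: [beta@root] ((let y = true in (7 - 2)) * 2)
step 5: [let@0] ((7 - 2) * 2)
step 6: [delta@0] (5 * 2)
step 7: [delta@root] 10

Answer: 10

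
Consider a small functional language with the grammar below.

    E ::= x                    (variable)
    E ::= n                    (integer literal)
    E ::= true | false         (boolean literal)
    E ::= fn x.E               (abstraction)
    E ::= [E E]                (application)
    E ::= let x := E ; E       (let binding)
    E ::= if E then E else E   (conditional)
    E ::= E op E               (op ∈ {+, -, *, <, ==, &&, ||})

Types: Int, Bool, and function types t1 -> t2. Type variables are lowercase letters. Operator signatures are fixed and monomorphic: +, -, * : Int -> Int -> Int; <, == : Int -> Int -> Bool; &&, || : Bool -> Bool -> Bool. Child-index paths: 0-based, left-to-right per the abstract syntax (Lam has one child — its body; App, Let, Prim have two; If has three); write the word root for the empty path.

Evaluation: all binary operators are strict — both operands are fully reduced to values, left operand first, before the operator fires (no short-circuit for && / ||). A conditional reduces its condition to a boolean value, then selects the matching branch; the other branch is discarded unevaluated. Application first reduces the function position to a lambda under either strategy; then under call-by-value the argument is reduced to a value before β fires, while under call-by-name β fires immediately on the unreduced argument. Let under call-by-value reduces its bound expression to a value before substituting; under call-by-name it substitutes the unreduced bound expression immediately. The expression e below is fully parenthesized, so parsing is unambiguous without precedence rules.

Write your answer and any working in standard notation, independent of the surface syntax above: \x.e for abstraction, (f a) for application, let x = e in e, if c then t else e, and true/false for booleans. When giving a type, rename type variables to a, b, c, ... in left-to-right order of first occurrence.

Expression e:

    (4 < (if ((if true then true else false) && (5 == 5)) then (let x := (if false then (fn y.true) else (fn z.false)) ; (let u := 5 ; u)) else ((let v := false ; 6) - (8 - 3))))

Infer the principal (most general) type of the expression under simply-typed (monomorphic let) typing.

Answer: Bool

Trace:
  unify Int ~ Int
  unify Bool ~ Bool
  unify Bool ~ Bool
  unify Bool ~ Bool
  unify Int ~ Int
  unify Int ~ Int
  unify Bool ~ Bool
  unify Bool ~ Bool
  unify Bool ~ Bool
\y._ : a -> Bool
\z._ : b -> Bool
  unify a -> Bool ~ b -> Bool
  unify a ~ b
  unify Bool ~ Bool
let x : b -> Bool
let u : Int
u : Int
let v : Bool
  unify Int ~ Int
  unify Int ~ Int
  unify Int ~ Int
  unify Int ~ Int
  unify Int ~ Int
  unify Int ~ Int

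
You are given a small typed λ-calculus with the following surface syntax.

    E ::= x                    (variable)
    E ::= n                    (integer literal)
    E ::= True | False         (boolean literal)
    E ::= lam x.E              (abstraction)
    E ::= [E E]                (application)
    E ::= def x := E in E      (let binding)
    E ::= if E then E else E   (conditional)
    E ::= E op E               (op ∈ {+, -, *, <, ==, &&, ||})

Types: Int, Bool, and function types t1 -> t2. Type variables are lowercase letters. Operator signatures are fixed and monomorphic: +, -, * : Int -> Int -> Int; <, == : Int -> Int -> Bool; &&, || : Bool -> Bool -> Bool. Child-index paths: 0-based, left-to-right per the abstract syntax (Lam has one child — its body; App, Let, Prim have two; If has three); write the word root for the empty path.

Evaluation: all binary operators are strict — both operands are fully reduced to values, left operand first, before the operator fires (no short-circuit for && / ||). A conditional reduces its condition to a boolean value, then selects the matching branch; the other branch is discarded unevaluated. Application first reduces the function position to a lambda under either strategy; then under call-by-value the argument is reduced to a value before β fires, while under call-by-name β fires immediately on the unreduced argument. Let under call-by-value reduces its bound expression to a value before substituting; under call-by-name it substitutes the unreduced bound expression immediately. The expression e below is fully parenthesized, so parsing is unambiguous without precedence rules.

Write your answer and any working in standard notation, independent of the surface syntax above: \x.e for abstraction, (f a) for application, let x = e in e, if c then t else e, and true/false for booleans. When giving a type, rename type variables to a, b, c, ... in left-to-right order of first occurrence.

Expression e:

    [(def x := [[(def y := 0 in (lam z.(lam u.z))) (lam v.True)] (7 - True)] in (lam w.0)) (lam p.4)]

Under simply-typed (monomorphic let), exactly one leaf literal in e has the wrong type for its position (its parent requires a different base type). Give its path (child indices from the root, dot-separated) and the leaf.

Working:
let y : Int
z : a
\u._ : b -> a
\z._ : a -> b -> a
\v._ : c -> Bool
  unify a -> b -> a ~ (c -> Bool) -> d
  unify a ~ c -> Bool
  unify b -> c -> Bool ~ d
_ _ : b -> c -> Bool
  unify Int ~ Int
  unify Bool ~ Int
  FAIL: mismatch Bool ~ Int

Answer: 0.0.1.1 : true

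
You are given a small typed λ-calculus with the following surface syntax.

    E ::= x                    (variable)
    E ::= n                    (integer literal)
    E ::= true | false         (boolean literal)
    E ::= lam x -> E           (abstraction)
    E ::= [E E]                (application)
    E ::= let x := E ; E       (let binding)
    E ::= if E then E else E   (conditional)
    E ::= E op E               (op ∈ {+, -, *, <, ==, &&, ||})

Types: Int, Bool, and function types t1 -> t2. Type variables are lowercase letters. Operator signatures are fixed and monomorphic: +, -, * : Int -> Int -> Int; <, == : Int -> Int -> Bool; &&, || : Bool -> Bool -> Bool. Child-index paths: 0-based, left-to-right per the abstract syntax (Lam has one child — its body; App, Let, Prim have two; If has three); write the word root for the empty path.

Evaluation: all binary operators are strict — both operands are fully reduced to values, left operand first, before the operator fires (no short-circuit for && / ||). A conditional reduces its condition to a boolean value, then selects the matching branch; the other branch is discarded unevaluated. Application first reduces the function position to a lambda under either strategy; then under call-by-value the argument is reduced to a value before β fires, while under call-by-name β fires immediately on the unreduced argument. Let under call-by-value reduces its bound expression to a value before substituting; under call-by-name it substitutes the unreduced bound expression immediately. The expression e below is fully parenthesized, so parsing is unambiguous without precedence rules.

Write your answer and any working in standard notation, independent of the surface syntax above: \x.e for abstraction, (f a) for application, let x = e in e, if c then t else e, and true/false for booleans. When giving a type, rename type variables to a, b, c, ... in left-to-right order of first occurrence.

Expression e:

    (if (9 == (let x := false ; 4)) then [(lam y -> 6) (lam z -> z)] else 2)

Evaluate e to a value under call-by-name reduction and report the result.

Answer: 2

Trace:
step 0: (if (9 == (let x = false in 4)) then ((\y.6) (\z.z)) else 2)
step 1: [let@0.1] (if (9 == 4) then ((\y.6) (\z.z)) else 2)
step 2: [delta@0] (if false then ((\y.6) (\z.z)) else 2)
step 3: [if@root] 2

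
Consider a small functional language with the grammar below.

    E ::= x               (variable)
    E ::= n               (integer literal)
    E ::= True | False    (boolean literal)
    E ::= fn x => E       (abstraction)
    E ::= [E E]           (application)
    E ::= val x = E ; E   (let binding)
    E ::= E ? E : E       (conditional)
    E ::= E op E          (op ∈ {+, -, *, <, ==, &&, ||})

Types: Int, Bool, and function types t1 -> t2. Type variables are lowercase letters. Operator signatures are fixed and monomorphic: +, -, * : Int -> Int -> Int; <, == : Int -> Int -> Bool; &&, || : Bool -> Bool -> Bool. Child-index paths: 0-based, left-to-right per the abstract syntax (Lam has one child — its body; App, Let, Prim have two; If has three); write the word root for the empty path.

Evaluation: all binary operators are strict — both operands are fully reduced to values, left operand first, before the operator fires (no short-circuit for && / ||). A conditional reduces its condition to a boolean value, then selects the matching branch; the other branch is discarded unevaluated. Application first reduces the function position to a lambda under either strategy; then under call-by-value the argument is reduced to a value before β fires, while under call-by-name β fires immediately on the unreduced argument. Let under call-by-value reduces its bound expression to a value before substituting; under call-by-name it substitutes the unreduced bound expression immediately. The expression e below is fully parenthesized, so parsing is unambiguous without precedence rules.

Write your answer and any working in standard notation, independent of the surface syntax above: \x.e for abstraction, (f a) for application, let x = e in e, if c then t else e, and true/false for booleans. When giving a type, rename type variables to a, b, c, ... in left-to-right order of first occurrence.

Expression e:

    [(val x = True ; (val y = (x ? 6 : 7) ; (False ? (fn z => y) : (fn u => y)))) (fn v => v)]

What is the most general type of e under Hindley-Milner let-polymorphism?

Answer: Int

Trace:
let x : Bool
x : Bool
  unify Bool ~ Bool
  unify Int ~ Int
let y : Int
  unify Bool ~ Bool
y : Int
\z._ : a -> Int
y : Int
\u._ : b -> Int
  unify a -> Int ~ b -> Int
  unify a ~ b
  unify Int ~ Int
v : c
\v._ : c -> c
  unify b -> Int ~ (c -> c) -> d
  unify b ~ c -> c
  unify Int ~ d
_ _ : Int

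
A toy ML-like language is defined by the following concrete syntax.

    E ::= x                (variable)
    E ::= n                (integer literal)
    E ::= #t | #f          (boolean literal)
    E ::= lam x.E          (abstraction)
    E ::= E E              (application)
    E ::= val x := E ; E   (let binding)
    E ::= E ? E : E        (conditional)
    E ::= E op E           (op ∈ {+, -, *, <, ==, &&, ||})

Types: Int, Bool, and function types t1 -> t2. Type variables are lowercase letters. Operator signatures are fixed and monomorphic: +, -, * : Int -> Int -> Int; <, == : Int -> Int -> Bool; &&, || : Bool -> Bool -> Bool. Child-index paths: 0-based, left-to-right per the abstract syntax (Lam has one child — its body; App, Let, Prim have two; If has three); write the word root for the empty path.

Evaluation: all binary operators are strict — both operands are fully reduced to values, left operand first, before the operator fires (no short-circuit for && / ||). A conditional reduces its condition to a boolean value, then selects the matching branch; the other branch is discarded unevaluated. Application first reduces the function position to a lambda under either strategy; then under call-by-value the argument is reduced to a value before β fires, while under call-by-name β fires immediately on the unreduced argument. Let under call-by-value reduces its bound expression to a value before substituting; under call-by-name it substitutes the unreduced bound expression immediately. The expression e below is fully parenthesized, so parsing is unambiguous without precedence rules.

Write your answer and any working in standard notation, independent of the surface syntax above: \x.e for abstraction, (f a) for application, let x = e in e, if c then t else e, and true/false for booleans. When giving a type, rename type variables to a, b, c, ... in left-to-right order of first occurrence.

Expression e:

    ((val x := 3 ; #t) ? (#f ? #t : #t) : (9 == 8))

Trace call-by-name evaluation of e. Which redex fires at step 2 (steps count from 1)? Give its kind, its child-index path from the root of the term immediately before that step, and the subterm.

Derivation:
step 0: (if (let x = 3 in true) then (if false then true else true) else (9 == 8))
step 1: [let@0] (if true then (if false then true else true) else (9 == 8))
step 2: [if@root] (if false then true else true)

Answer: if at root : (if true then (if false then true else true) else (9 == 8))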